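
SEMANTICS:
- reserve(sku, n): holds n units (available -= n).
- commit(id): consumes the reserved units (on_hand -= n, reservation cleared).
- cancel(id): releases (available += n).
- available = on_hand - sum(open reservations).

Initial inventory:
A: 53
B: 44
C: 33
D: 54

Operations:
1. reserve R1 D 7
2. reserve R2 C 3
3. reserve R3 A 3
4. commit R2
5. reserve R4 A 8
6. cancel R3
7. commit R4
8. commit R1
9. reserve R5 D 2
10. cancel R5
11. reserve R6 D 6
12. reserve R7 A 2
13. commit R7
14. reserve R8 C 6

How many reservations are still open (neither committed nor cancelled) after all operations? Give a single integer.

Step 1: reserve R1 D 7 -> on_hand[A=53 B=44 C=33 D=54] avail[A=53 B=44 C=33 D=47] open={R1}
Step 2: reserve R2 C 3 -> on_hand[A=53 B=44 C=33 D=54] avail[A=53 B=44 C=30 D=47] open={R1,R2}
Step 3: reserve R3 A 3 -> on_hand[A=53 B=44 C=33 D=54] avail[A=50 B=44 C=30 D=47] open={R1,R2,R3}
Step 4: commit R2 -> on_hand[A=53 B=44 C=30 D=54] avail[A=50 B=44 C=30 D=47] open={R1,R3}
Step 5: reserve R4 A 8 -> on_hand[A=53 B=44 C=30 D=54] avail[A=42 B=44 C=30 D=47] open={R1,R3,R4}
Step 6: cancel R3 -> on_hand[A=53 B=44 C=30 D=54] avail[A=45 B=44 C=30 D=47] open={R1,R4}
Step 7: commit R4 -> on_hand[A=45 B=44 C=30 D=54] avail[A=45 B=44 C=30 D=47] open={R1}
Step 8: commit R1 -> on_hand[A=45 B=44 C=30 D=47] avail[A=45 B=44 C=30 D=47] open={}
Step 9: reserve R5 D 2 -> on_hand[A=45 B=44 C=30 D=47] avail[A=45 B=44 C=30 D=45] open={R5}
Step 10: cancel R5 -> on_hand[A=45 B=44 C=30 D=47] avail[A=45 B=44 C=30 D=47] open={}
Step 11: reserve R6 D 6 -> on_hand[A=45 B=44 C=30 D=47] avail[A=45 B=44 C=30 D=41] open={R6}
Step 12: reserve R7 A 2 -> on_hand[A=45 B=44 C=30 D=47] avail[A=43 B=44 C=30 D=41] open={R6,R7}
Step 13: commit R7 -> on_hand[A=43 B=44 C=30 D=47] avail[A=43 B=44 C=30 D=41] open={R6}
Step 14: reserve R8 C 6 -> on_hand[A=43 B=44 C=30 D=47] avail[A=43 B=44 C=24 D=41] open={R6,R8}
Open reservations: ['R6', 'R8'] -> 2

Answer: 2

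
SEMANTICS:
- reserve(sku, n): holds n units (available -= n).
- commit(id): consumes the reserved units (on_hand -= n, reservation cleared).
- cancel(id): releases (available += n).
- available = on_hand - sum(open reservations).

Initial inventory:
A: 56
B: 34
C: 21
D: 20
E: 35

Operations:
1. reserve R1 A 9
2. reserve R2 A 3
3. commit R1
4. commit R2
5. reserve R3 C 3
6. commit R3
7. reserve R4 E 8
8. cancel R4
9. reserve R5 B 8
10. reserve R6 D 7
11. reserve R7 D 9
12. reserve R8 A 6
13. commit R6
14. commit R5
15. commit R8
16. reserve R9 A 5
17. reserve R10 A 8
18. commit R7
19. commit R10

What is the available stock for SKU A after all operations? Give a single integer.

Step 1: reserve R1 A 9 -> on_hand[A=56 B=34 C=21 D=20 E=35] avail[A=47 B=34 C=21 D=20 E=35] open={R1}
Step 2: reserve R2 A 3 -> on_hand[A=56 B=34 C=21 D=20 E=35] avail[A=44 B=34 C=21 D=20 E=35] open={R1,R2}
Step 3: commit R1 -> on_hand[A=47 B=34 C=21 D=20 E=35] avail[A=44 B=34 C=21 D=20 E=35] open={R2}
Step 4: commit R2 -> on_hand[A=44 B=34 C=21 D=20 E=35] avail[A=44 B=34 C=21 D=20 E=35] open={}
Step 5: reserve R3 C 3 -> on_hand[A=44 B=34 C=21 D=20 E=35] avail[A=44 B=34 C=18 D=20 E=35] open={R3}
Step 6: commit R3 -> on_hand[A=44 B=34 C=18 D=20 E=35] avail[A=44 B=34 C=18 D=20 E=35] open={}
Step 7: reserve R4 E 8 -> on_hand[A=44 B=34 C=18 D=20 E=35] avail[A=44 B=34 C=18 D=20 E=27] open={R4}
Step 8: cancel R4 -> on_hand[A=44 B=34 C=18 D=20 E=35] avail[A=44 B=34 C=18 D=20 E=35] open={}
Step 9: reserve R5 B 8 -> on_hand[A=44 B=34 C=18 D=20 E=35] avail[A=44 B=26 C=18 D=20 E=35] open={R5}
Step 10: reserve R6 D 7 -> on_hand[A=44 B=34 C=18 D=20 E=35] avail[A=44 B=26 C=18 D=13 E=35] open={R5,R6}
Step 11: reserve R7 D 9 -> on_hand[A=44 B=34 C=18 D=20 E=35] avail[A=44 B=26 C=18 D=4 E=35] open={R5,R6,R7}
Step 12: reserve R8 A 6 -> on_hand[A=44 B=34 C=18 D=20 E=35] avail[A=38 B=26 C=18 D=4 E=35] open={R5,R6,R7,R8}
Step 13: commit R6 -> on_hand[A=44 B=34 C=18 D=13 E=35] avail[A=38 B=26 C=18 D=4 E=35] open={R5,R7,R8}
Step 14: commit R5 -> on_hand[A=44 B=26 C=18 D=13 E=35] avail[A=38 B=26 C=18 D=4 E=35] open={R7,R8}
Step 15: commit R8 -> on_hand[A=38 B=26 C=18 D=13 E=35] avail[A=38 B=26 C=18 D=4 E=35] open={R7}
Step 16: reserve R9 A 5 -> on_hand[A=38 B=26 C=18 D=13 E=35] avail[A=33 B=26 C=18 D=4 E=35] open={R7,R9}
Step 17: reserve R10 A 8 -> on_hand[A=38 B=26 C=18 D=13 E=35] avail[A=25 B=26 C=18 D=4 E=35] open={R10,R7,R9}
Step 18: commit R7 -> on_hand[A=38 B=26 C=18 D=4 E=35] avail[A=25 B=26 C=18 D=4 E=35] open={R10,R9}
Step 19: commit R10 -> on_hand[A=30 B=26 C=18 D=4 E=35] avail[A=25 B=26 C=18 D=4 E=35] open={R9}
Final available[A] = 25

Answer: 25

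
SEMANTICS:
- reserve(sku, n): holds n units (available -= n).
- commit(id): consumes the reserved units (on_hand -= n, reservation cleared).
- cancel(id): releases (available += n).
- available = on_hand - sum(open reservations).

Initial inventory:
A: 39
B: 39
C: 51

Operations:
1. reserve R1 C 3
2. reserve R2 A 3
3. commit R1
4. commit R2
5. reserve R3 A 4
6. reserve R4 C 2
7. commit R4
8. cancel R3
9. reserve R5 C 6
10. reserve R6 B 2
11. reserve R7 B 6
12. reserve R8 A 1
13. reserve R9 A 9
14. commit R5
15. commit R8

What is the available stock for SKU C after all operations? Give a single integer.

Answer: 40

Derivation:
Step 1: reserve R1 C 3 -> on_hand[A=39 B=39 C=51] avail[A=39 B=39 C=48] open={R1}
Step 2: reserve R2 A 3 -> on_hand[A=39 B=39 C=51] avail[A=36 B=39 C=48] open={R1,R2}
Step 3: commit R1 -> on_hand[A=39 B=39 C=48] avail[A=36 B=39 C=48] open={R2}
Step 4: commit R2 -> on_hand[A=36 B=39 C=48] avail[A=36 B=39 C=48] open={}
Step 5: reserve R3 A 4 -> on_hand[A=36 B=39 C=48] avail[A=32 B=39 C=48] open={R3}
Step 6: reserve R4 C 2 -> on_hand[A=36 B=39 C=48] avail[A=32 B=39 C=46] open={R3,R4}
Step 7: commit R4 -> on_hand[A=36 B=39 C=46] avail[A=32 B=39 C=46] open={R3}
Step 8: cancel R3 -> on_hand[A=36 B=39 C=46] avail[A=36 B=39 C=46] open={}
Step 9: reserve R5 C 6 -> on_hand[A=36 B=39 C=46] avail[A=36 B=39 C=40] open={R5}
Step 10: reserve R6 B 2 -> on_hand[A=36 B=39 C=46] avail[A=36 B=37 C=40] open={R5,R6}
Step 11: reserve R7 B 6 -> on_hand[A=36 B=39 C=46] avail[A=36 B=31 C=40] open={R5,R6,R7}
Step 12: reserve R8 A 1 -> on_hand[A=36 B=39 C=46] avail[A=35 B=31 C=40] open={R5,R6,R7,R8}
Step 13: reserve R9 A 9 -> on_hand[A=36 B=39 C=46] avail[A=26 B=31 C=40] open={R5,R6,R7,R8,R9}
Step 14: commit R5 -> on_hand[A=36 B=39 C=40] avail[A=26 B=31 C=40] open={R6,R7,R8,R9}
Step 15: commit R8 -> on_hand[A=35 B=39 C=40] avail[A=26 B=31 C=40] open={R6,R7,R9}
Final available[C] = 40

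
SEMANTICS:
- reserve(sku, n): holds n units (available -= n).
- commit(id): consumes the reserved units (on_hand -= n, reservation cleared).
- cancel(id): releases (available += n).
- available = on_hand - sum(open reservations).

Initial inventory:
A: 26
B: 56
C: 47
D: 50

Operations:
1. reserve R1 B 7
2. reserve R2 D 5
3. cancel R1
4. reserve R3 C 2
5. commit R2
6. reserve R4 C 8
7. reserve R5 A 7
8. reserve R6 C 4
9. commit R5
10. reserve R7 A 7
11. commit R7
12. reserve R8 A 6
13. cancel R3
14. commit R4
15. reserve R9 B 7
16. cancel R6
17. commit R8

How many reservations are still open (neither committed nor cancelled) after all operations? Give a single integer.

Answer: 1

Derivation:
Step 1: reserve R1 B 7 -> on_hand[A=26 B=56 C=47 D=50] avail[A=26 B=49 C=47 D=50] open={R1}
Step 2: reserve R2 D 5 -> on_hand[A=26 B=56 C=47 D=50] avail[A=26 B=49 C=47 D=45] open={R1,R2}
Step 3: cancel R1 -> on_hand[A=26 B=56 C=47 D=50] avail[A=26 B=56 C=47 D=45] open={R2}
Step 4: reserve R3 C 2 -> on_hand[A=26 B=56 C=47 D=50] avail[A=26 B=56 C=45 D=45] open={R2,R3}
Step 5: commit R2 -> on_hand[A=26 B=56 C=47 D=45] avail[A=26 B=56 C=45 D=45] open={R3}
Step 6: reserve R4 C 8 -> on_hand[A=26 B=56 C=47 D=45] avail[A=26 B=56 C=37 D=45] open={R3,R4}
Step 7: reserve R5 A 7 -> on_hand[A=26 B=56 C=47 D=45] avail[A=19 B=56 C=37 D=45] open={R3,R4,R5}
Step 8: reserve R6 C 4 -> on_hand[A=26 B=56 C=47 D=45] avail[A=19 B=56 C=33 D=45] open={R3,R4,R5,R6}
Step 9: commit R5 -> on_hand[A=19 B=56 C=47 D=45] avail[A=19 B=56 C=33 D=45] open={R3,R4,R6}
Step 10: reserve R7 A 7 -> on_hand[A=19 B=56 C=47 D=45] avail[A=12 B=56 C=33 D=45] open={R3,R4,R6,R7}
Step 11: commit R7 -> on_hand[A=12 B=56 C=47 D=45] avail[A=12 B=56 C=33 D=45] open={R3,R4,R6}
Step 12: reserve R8 A 6 -> on_hand[A=12 B=56 C=47 D=45] avail[A=6 B=56 C=33 D=45] open={R3,R4,R6,R8}
Step 13: cancel R3 -> on_hand[A=12 B=56 C=47 D=45] avail[A=6 B=56 C=35 D=45] open={R4,R6,R8}
Step 14: commit R4 -> on_hand[A=12 B=56 C=39 D=45] avail[A=6 B=56 C=35 D=45] open={R6,R8}
Step 15: reserve R9 B 7 -> on_hand[A=12 B=56 C=39 D=45] avail[A=6 B=49 C=35 D=45] open={R6,R8,R9}
Step 16: cancel R6 -> on_hand[A=12 B=56 C=39 D=45] avail[A=6 B=49 C=39 D=45] open={R8,R9}
Step 17: commit R8 -> on_hand[A=6 B=56 C=39 D=45] avail[A=6 B=49 C=39 D=45] open={R9}
Open reservations: ['R9'] -> 1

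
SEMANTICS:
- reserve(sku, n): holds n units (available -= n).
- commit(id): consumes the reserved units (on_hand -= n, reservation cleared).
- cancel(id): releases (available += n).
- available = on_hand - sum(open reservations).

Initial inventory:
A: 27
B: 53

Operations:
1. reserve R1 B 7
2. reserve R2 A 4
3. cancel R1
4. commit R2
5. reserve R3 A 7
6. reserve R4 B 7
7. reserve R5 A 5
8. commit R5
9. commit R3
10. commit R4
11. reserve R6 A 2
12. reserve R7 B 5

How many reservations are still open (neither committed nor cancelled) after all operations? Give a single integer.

Answer: 2

Derivation:
Step 1: reserve R1 B 7 -> on_hand[A=27 B=53] avail[A=27 B=46] open={R1}
Step 2: reserve R2 A 4 -> on_hand[A=27 B=53] avail[A=23 B=46] open={R1,R2}
Step 3: cancel R1 -> on_hand[A=27 B=53] avail[A=23 B=53] open={R2}
Step 4: commit R2 -> on_hand[A=23 B=53] avail[A=23 B=53] open={}
Step 5: reserve R3 A 7 -> on_hand[A=23 B=53] avail[A=16 B=53] open={R3}
Step 6: reserve R4 B 7 -> on_hand[A=23 B=53] avail[A=16 B=46] open={R3,R4}
Step 7: reserve R5 A 5 -> on_hand[A=23 B=53] avail[A=11 B=46] open={R3,R4,R5}
Step 8: commit R5 -> on_hand[A=18 B=53] avail[A=11 B=46] open={R3,R4}
Step 9: commit R3 -> on_hand[A=11 B=53] avail[A=11 B=46] open={R4}
Step 10: commit R4 -> on_hand[A=11 B=46] avail[A=11 B=46] open={}
Step 11: reserve R6 A 2 -> on_hand[A=11 B=46] avail[A=9 B=46] open={R6}
Step 12: reserve R7 B 5 -> on_hand[A=11 B=46] avail[A=9 B=41] open={R6,R7}
Open reservations: ['R6', 'R7'] -> 2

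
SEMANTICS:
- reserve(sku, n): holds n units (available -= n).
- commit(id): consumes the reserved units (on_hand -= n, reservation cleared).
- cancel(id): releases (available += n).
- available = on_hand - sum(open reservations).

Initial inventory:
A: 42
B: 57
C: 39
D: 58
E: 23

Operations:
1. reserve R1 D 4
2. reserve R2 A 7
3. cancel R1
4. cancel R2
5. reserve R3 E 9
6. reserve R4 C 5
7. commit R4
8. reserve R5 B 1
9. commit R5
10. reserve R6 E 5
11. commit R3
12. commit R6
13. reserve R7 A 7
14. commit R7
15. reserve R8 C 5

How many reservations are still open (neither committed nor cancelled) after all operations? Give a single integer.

Answer: 1

Derivation:
Step 1: reserve R1 D 4 -> on_hand[A=42 B=57 C=39 D=58 E=23] avail[A=42 B=57 C=39 D=54 E=23] open={R1}
Step 2: reserve R2 A 7 -> on_hand[A=42 B=57 C=39 D=58 E=23] avail[A=35 B=57 C=39 D=54 E=23] open={R1,R2}
Step 3: cancel R1 -> on_hand[A=42 B=57 C=39 D=58 E=23] avail[A=35 B=57 C=39 D=58 E=23] open={R2}
Step 4: cancel R2 -> on_hand[A=42 B=57 C=39 D=58 E=23] avail[A=42 B=57 C=39 D=58 E=23] open={}
Step 5: reserve R3 E 9 -> on_hand[A=42 B=57 C=39 D=58 E=23] avail[A=42 B=57 C=39 D=58 E=14] open={R3}
Step 6: reserve R4 C 5 -> on_hand[A=42 B=57 C=39 D=58 E=23] avail[A=42 B=57 C=34 D=58 E=14] open={R3,R4}
Step 7: commit R4 -> on_hand[A=42 B=57 C=34 D=58 E=23] avail[A=42 B=57 C=34 D=58 E=14] open={R3}
Step 8: reserve R5 B 1 -> on_hand[A=42 B=57 C=34 D=58 E=23] avail[A=42 B=56 C=34 D=58 E=14] open={R3,R5}
Step 9: commit R5 -> on_hand[A=42 B=56 C=34 D=58 E=23] avail[A=42 B=56 C=34 D=58 E=14] open={R3}
Step 10: reserve R6 E 5 -> on_hand[A=42 B=56 C=34 D=58 E=23] avail[A=42 B=56 C=34 D=58 E=9] open={R3,R6}
Step 11: commit R3 -> on_hand[A=42 B=56 C=34 D=58 E=14] avail[A=42 B=56 C=34 D=58 E=9] open={R6}
Step 12: commit R6 -> on_hand[A=42 B=56 C=34 D=58 E=9] avail[A=42 B=56 C=34 D=58 E=9] open={}
Step 13: reserve R7 A 7 -> on_hand[A=42 B=56 C=34 D=58 E=9] avail[A=35 B=56 C=34 D=58 E=9] open={R7}
Step 14: commit R7 -> on_hand[A=35 B=56 C=34 D=58 E=9] avail[A=35 B=56 C=34 D=58 E=9] open={}
Step 15: reserve R8 C 5 -> on_hand[A=35 B=56 C=34 D=58 E=9] avail[A=35 B=56 C=29 D=58 E=9] open={R8}
Open reservations: ['R8'] -> 1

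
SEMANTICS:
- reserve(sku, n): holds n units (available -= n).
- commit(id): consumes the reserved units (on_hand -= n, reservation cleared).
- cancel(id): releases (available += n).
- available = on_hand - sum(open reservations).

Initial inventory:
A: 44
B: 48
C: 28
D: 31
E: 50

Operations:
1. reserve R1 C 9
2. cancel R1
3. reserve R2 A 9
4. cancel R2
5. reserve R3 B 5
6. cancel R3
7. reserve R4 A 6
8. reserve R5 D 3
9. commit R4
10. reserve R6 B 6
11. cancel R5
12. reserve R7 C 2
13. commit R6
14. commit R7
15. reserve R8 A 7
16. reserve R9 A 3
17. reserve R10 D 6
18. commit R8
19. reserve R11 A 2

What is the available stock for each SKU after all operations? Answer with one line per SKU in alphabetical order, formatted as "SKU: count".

Step 1: reserve R1 C 9 -> on_hand[A=44 B=48 C=28 D=31 E=50] avail[A=44 B=48 C=19 D=31 E=50] open={R1}
Step 2: cancel R1 -> on_hand[A=44 B=48 C=28 D=31 E=50] avail[A=44 B=48 C=28 D=31 E=50] open={}
Step 3: reserve R2 A 9 -> on_hand[A=44 B=48 C=28 D=31 E=50] avail[A=35 B=48 C=28 D=31 E=50] open={R2}
Step 4: cancel R2 -> on_hand[A=44 B=48 C=28 D=31 E=50] avail[A=44 B=48 C=28 D=31 E=50] open={}
Step 5: reserve R3 B 5 -> on_hand[A=44 B=48 C=28 D=31 E=50] avail[A=44 B=43 C=28 D=31 E=50] open={R3}
Step 6: cancel R3 -> on_hand[A=44 B=48 C=28 D=31 E=50] avail[A=44 B=48 C=28 D=31 E=50] open={}
Step 7: reserve R4 A 6 -> on_hand[A=44 B=48 C=28 D=31 E=50] avail[A=38 B=48 C=28 D=31 E=50] open={R4}
Step 8: reserve R5 D 3 -> on_hand[A=44 B=48 C=28 D=31 E=50] avail[A=38 B=48 C=28 D=28 E=50] open={R4,R5}
Step 9: commit R4 -> on_hand[A=38 B=48 C=28 D=31 E=50] avail[A=38 B=48 C=28 D=28 E=50] open={R5}
Step 10: reserve R6 B 6 -> on_hand[A=38 B=48 C=28 D=31 E=50] avail[A=38 B=42 C=28 D=28 E=50] open={R5,R6}
Step 11: cancel R5 -> on_hand[A=38 B=48 C=28 D=31 E=50] avail[A=38 B=42 C=28 D=31 E=50] open={R6}
Step 12: reserve R7 C 2 -> on_hand[A=38 B=48 C=28 D=31 E=50] avail[A=38 B=42 C=26 D=31 E=50] open={R6,R7}
Step 13: commit R6 -> on_hand[A=38 B=42 C=28 D=31 E=50] avail[A=38 B=42 C=26 D=31 E=50] open={R7}
Step 14: commit R7 -> on_hand[A=38 B=42 C=26 D=31 E=50] avail[A=38 B=42 C=26 D=31 E=50] open={}
Step 15: reserve R8 A 7 -> on_hand[A=38 B=42 C=26 D=31 E=50] avail[A=31 B=42 C=26 D=31 E=50] open={R8}
Step 16: reserve R9 A 3 -> on_hand[A=38 B=42 C=26 D=31 E=50] avail[A=28 B=42 C=26 D=31 E=50] open={R8,R9}
Step 17: reserve R10 D 6 -> on_hand[A=38 B=42 C=26 D=31 E=50] avail[A=28 B=42 C=26 D=25 E=50] open={R10,R8,R9}
Step 18: commit R8 -> on_hand[A=31 B=42 C=26 D=31 E=50] avail[A=28 B=42 C=26 D=25 E=50] open={R10,R9}
Step 19: reserve R11 A 2 -> on_hand[A=31 B=42 C=26 D=31 E=50] avail[A=26 B=42 C=26 D=25 E=50] open={R10,R11,R9}

Answer: A: 26
B: 42
C: 26
D: 25
E: 50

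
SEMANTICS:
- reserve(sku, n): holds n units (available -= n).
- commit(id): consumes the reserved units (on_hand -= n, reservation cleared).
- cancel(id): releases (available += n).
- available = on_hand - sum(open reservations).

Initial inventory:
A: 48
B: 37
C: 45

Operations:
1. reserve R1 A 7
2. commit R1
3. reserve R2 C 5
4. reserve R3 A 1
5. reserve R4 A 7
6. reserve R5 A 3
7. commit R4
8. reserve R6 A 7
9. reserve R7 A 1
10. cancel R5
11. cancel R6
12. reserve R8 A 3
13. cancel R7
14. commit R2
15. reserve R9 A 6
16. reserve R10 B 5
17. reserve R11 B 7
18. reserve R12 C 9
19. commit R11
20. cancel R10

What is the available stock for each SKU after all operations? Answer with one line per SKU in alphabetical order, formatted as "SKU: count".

Answer: A: 24
B: 30
C: 31

Derivation:
Step 1: reserve R1 A 7 -> on_hand[A=48 B=37 C=45] avail[A=41 B=37 C=45] open={R1}
Step 2: commit R1 -> on_hand[A=41 B=37 C=45] avail[A=41 B=37 C=45] open={}
Step 3: reserve R2 C 5 -> on_hand[A=41 B=37 C=45] avail[A=41 B=37 C=40] open={R2}
Step 4: reserve R3 A 1 -> on_hand[A=41 B=37 C=45] avail[A=40 B=37 C=40] open={R2,R3}
Step 5: reserve R4 A 7 -> on_hand[A=41 B=37 C=45] avail[A=33 B=37 C=40] open={R2,R3,R4}
Step 6: reserve R5 A 3 -> on_hand[A=41 B=37 C=45] avail[A=30 B=37 C=40] open={R2,R3,R4,R5}
Step 7: commit R4 -> on_hand[A=34 B=37 C=45] avail[A=30 B=37 C=40] open={R2,R3,R5}
Step 8: reserve R6 A 7 -> on_hand[A=34 B=37 C=45] avail[A=23 B=37 C=40] open={R2,R3,R5,R6}
Step 9: reserve R7 A 1 -> on_hand[A=34 B=37 C=45] avail[A=22 B=37 C=40] open={R2,R3,R5,R6,R7}
Step 10: cancel R5 -> on_hand[A=34 B=37 C=45] avail[A=25 B=37 C=40] open={R2,R3,R6,R7}
Step 11: cancel R6 -> on_hand[A=34 B=37 C=45] avail[A=32 B=37 C=40] open={R2,R3,R7}
Step 12: reserve R8 A 3 -> on_hand[A=34 B=37 C=45] avail[A=29 B=37 C=40] open={R2,R3,R7,R8}
Step 13: cancel R7 -> on_hand[A=34 B=37 C=45] avail[A=30 B=37 C=40] open={R2,R3,R8}
Step 14: commit R2 -> on_hand[A=34 B=37 C=40] avail[A=30 B=37 C=40] open={R3,R8}
Step 15: reserve R9 A 6 -> on_hand[A=34 B=37 C=40] avail[A=24 B=37 C=40] open={R3,R8,R9}
Step 16: reserve R10 B 5 -> on_hand[A=34 B=37 C=40] avail[A=24 B=32 C=40] open={R10,R3,R8,R9}
Step 17: reserve R11 B 7 -> on_hand[A=34 B=37 C=40] avail[A=24 B=25 C=40] open={R10,R11,R3,R8,R9}
Step 18: reserve R12 C 9 -> on_hand[A=34 B=37 C=40] avail[A=24 B=25 C=31] open={R10,R11,R12,R3,R8,R9}
Step 19: commit R11 -> on_hand[A=34 B=30 C=40] avail[A=24 B=25 C=31] open={R10,R12,R3,R8,R9}
Step 20: cancel R10 -> on_hand[A=34 B=30 C=40] avail[A=24 B=30 C=31] open={R12,R3,R8,R9}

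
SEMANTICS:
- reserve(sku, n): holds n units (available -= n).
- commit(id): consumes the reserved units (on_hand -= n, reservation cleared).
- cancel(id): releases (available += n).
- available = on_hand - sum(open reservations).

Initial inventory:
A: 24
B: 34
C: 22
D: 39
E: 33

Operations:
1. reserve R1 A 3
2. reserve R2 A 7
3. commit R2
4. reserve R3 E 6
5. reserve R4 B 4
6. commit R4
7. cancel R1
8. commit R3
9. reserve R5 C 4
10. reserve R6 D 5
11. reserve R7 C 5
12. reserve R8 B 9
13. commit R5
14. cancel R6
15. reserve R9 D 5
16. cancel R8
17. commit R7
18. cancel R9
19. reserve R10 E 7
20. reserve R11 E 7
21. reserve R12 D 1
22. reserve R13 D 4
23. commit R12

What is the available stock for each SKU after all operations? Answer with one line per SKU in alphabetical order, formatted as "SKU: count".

Answer: A: 17
B: 30
C: 13
D: 34
E: 13

Derivation:
Step 1: reserve R1 A 3 -> on_hand[A=24 B=34 C=22 D=39 E=33] avail[A=21 B=34 C=22 D=39 E=33] open={R1}
Step 2: reserve R2 A 7 -> on_hand[A=24 B=34 C=22 D=39 E=33] avail[A=14 B=34 C=22 D=39 E=33] open={R1,R2}
Step 3: commit R2 -> on_hand[A=17 B=34 C=22 D=39 E=33] avail[A=14 B=34 C=22 D=39 E=33] open={R1}
Step 4: reserve R3 E 6 -> on_hand[A=17 B=34 C=22 D=39 E=33] avail[A=14 B=34 C=22 D=39 E=27] open={R1,R3}
Step 5: reserve R4 B 4 -> on_hand[A=17 B=34 C=22 D=39 E=33] avail[A=14 B=30 C=22 D=39 E=27] open={R1,R3,R4}
Step 6: commit R4 -> on_hand[A=17 B=30 C=22 D=39 E=33] avail[A=14 B=30 C=22 D=39 E=27] open={R1,R3}
Step 7: cancel R1 -> on_hand[A=17 B=30 C=22 D=39 E=33] avail[A=17 B=30 C=22 D=39 E=27] open={R3}
Step 8: commit R3 -> on_hand[A=17 B=30 C=22 D=39 E=27] avail[A=17 B=30 C=22 D=39 E=27] open={}
Step 9: reserve R5 C 4 -> on_hand[A=17 B=30 C=22 D=39 E=27] avail[A=17 B=30 C=18 D=39 E=27] open={R5}
Step 10: reserve R6 D 5 -> on_hand[A=17 B=30 C=22 D=39 E=27] avail[A=17 B=30 C=18 D=34 E=27] open={R5,R6}
Step 11: reserve R7 C 5 -> on_hand[A=17 B=30 C=22 D=39 E=27] avail[A=17 B=30 C=13 D=34 E=27] open={R5,R6,R7}
Step 12: reserve R8 B 9 -> on_hand[A=17 B=30 C=22 D=39 E=27] avail[A=17 B=21 C=13 D=34 E=27] open={R5,R6,R7,R8}
Step 13: commit R5 -> on_hand[A=17 B=30 C=18 D=39 E=27] avail[A=17 B=21 C=13 D=34 E=27] open={R6,R7,R8}
Step 14: cancel R6 -> on_hand[A=17 B=30 C=18 D=39 E=27] avail[A=17 B=21 C=13 D=39 E=27] open={R7,R8}
Step 15: reserve R9 D 5 -> on_hand[A=17 B=30 C=18 D=39 E=27] avail[A=17 B=21 C=13 D=34 E=27] open={R7,R8,R9}
Step 16: cancel R8 -> on_hand[A=17 B=30 C=18 D=39 E=27] avail[A=17 B=30 C=13 D=34 E=27] open={R7,R9}
Step 17: commit R7 -> on_hand[A=17 B=30 C=13 D=39 E=27] avail[A=17 B=30 C=13 D=34 E=27] open={R9}
Step 18: cancel R9 -> on_hand[A=17 B=30 C=13 D=39 E=27] avail[A=17 B=30 C=13 D=39 E=27] open={}
Step 19: reserve R10 E 7 -> on_hand[A=17 B=30 C=13 D=39 E=27] avail[A=17 B=30 C=13 D=39 E=20] open={R10}
Step 20: reserve R11 E 7 -> on_hand[A=17 B=30 C=13 D=39 E=27] avail[A=17 B=30 C=13 D=39 E=13] open={R10,R11}
Step 21: reserve R12 D 1 -> on_hand[A=17 B=30 C=13 D=39 E=27] avail[A=17 B=30 C=13 D=38 E=13] open={R10,R11,R12}
Step 22: reserve R13 D 4 -> on_hand[A=17 B=30 C=13 D=39 E=27] avail[A=17 B=30 C=13 D=34 E=13] open={R10,R11,R12,R13}
Step 23: commit R12 -> on_hand[A=17 B=30 C=13 D=38 E=27] avail[A=17 B=30 C=13 D=34 E=13] open={R10,R11,R13}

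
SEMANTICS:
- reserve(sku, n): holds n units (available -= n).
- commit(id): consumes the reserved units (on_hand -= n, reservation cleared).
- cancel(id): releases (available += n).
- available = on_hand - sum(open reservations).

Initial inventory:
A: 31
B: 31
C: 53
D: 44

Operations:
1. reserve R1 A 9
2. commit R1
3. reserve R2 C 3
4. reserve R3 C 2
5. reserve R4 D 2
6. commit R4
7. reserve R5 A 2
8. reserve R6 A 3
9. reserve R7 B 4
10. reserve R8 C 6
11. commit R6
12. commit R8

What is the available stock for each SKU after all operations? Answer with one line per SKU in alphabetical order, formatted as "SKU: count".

Step 1: reserve R1 A 9 -> on_hand[A=31 B=31 C=53 D=44] avail[A=22 B=31 C=53 D=44] open={R1}
Step 2: commit R1 -> on_hand[A=22 B=31 C=53 D=44] avail[A=22 B=31 C=53 D=44] open={}
Step 3: reserve R2 C 3 -> on_hand[A=22 B=31 C=53 D=44] avail[A=22 B=31 C=50 D=44] open={R2}
Step 4: reserve R3 C 2 -> on_hand[A=22 B=31 C=53 D=44] avail[A=22 B=31 C=48 D=44] open={R2,R3}
Step 5: reserve R4 D 2 -> on_hand[A=22 B=31 C=53 D=44] avail[A=22 B=31 C=48 D=42] open={R2,R3,R4}
Step 6: commit R4 -> on_hand[A=22 B=31 C=53 D=42] avail[A=22 B=31 C=48 D=42] open={R2,R3}
Step 7: reserve R5 A 2 -> on_hand[A=22 B=31 C=53 D=42] avail[A=20 B=31 C=48 D=42] open={R2,R3,R5}
Step 8: reserve R6 A 3 -> on_hand[A=22 B=31 C=53 D=42] avail[A=17 B=31 C=48 D=42] open={R2,R3,R5,R6}
Step 9: reserve R7 B 4 -> on_hand[A=22 B=31 C=53 D=42] avail[A=17 B=27 C=48 D=42] open={R2,R3,R5,R6,R7}
Step 10: reserve R8 C 6 -> on_hand[A=22 B=31 C=53 D=42] avail[A=17 B=27 C=42 D=42] open={R2,R3,R5,R6,R7,R8}
Step 11: commit R6 -> on_hand[A=19 B=31 C=53 D=42] avail[A=17 B=27 C=42 D=42] open={R2,R3,R5,R7,R8}
Step 12: commit R8 -> on_hand[A=19 B=31 C=47 D=42] avail[A=17 B=27 C=42 D=42] open={R2,R3,R5,R7}

Answer: A: 17
B: 27
C: 42
D: 42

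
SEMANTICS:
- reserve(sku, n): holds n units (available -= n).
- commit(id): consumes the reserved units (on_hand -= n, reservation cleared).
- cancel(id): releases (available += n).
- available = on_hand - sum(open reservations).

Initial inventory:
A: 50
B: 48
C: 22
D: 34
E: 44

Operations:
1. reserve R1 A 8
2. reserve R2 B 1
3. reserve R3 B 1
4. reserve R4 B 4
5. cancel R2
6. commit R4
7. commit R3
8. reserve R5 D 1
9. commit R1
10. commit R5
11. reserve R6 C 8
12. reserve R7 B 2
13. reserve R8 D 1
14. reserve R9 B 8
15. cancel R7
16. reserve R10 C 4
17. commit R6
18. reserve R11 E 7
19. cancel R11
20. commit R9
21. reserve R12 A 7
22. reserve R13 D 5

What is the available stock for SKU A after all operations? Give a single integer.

Answer: 35

Derivation:
Step 1: reserve R1 A 8 -> on_hand[A=50 B=48 C=22 D=34 E=44] avail[A=42 B=48 C=22 D=34 E=44] open={R1}
Step 2: reserve R2 B 1 -> on_hand[A=50 B=48 C=22 D=34 E=44] avail[A=42 B=47 C=22 D=34 E=44] open={R1,R2}
Step 3: reserve R3 B 1 -> on_hand[A=50 B=48 C=22 D=34 E=44] avail[A=42 B=46 C=22 D=34 E=44] open={R1,R2,R3}
Step 4: reserve R4 B 4 -> on_hand[A=50 B=48 C=22 D=34 E=44] avail[A=42 B=42 C=22 D=34 E=44] open={R1,R2,R3,R4}
Step 5: cancel R2 -> on_hand[A=50 B=48 C=22 D=34 E=44] avail[A=42 B=43 C=22 D=34 E=44] open={R1,R3,R4}
Step 6: commit R4 -> on_hand[A=50 B=44 C=22 D=34 E=44] avail[A=42 B=43 C=22 D=34 E=44] open={R1,R3}
Step 7: commit R3 -> on_hand[A=50 B=43 C=22 D=34 E=44] avail[A=42 B=43 C=22 D=34 E=44] open={R1}
Step 8: reserve R5 D 1 -> on_hand[A=50 B=43 C=22 D=34 E=44] avail[A=42 B=43 C=22 D=33 E=44] open={R1,R5}
Step 9: commit R1 -> on_hand[A=42 B=43 C=22 D=34 E=44] avail[A=42 B=43 C=22 D=33 E=44] open={R5}
Step 10: commit R5 -> on_hand[A=42 B=43 C=22 D=33 E=44] avail[A=42 B=43 C=22 D=33 E=44] open={}
Step 11: reserve R6 C 8 -> on_hand[A=42 B=43 C=22 D=33 E=44] avail[A=42 B=43 C=14 D=33 E=44] open={R6}
Step 12: reserve R7 B 2 -> on_hand[A=42 B=43 C=22 D=33 E=44] avail[A=42 B=41 C=14 D=33 E=44] open={R6,R7}
Step 13: reserve R8 D 1 -> on_hand[A=42 B=43 C=22 D=33 E=44] avail[A=42 B=41 C=14 D=32 E=44] open={R6,R7,R8}
Step 14: reserve R9 B 8 -> on_hand[A=42 B=43 C=22 D=33 E=44] avail[A=42 B=33 C=14 D=32 E=44] open={R6,R7,R8,R9}
Step 15: cancel R7 -> on_hand[A=42 B=43 C=22 D=33 E=44] avail[A=42 B=35 C=14 D=32 E=44] open={R6,R8,R9}
Step 16: reserve R10 C 4 -> on_hand[A=42 B=43 C=22 D=33 E=44] avail[A=42 B=35 C=10 D=32 E=44] open={R10,R6,R8,R9}
Step 17: commit R6 -> on_hand[A=42 B=43 C=14 D=33 E=44] avail[A=42 B=35 C=10 D=32 E=44] open={R10,R8,R9}
Step 18: reserve R11 E 7 -> on_hand[A=42 B=43 C=14 D=33 E=44] avail[A=42 B=35 C=10 D=32 E=37] open={R10,R11,R8,R9}
Step 19: cancel R11 -> on_hand[A=42 B=43 C=14 D=33 E=44] avail[A=42 B=35 C=10 D=32 E=44] open={R10,R8,R9}
Step 20: commit R9 -> on_hand[A=42 B=35 C=14 D=33 E=44] avail[A=42 B=35 C=10 D=32 E=44] open={R10,R8}
Step 21: reserve R12 A 7 -> on_hand[A=42 B=35 C=14 D=33 E=44] avail[A=35 B=35 C=10 D=32 E=44] open={R10,R12,R8}
Step 22: reserve R13 D 5 -> on_hand[A=42 B=35 C=14 D=33 E=44] avail[A=35 B=35 C=10 D=27 E=44] open={R10,R12,R13,R8}
Final available[A] = 35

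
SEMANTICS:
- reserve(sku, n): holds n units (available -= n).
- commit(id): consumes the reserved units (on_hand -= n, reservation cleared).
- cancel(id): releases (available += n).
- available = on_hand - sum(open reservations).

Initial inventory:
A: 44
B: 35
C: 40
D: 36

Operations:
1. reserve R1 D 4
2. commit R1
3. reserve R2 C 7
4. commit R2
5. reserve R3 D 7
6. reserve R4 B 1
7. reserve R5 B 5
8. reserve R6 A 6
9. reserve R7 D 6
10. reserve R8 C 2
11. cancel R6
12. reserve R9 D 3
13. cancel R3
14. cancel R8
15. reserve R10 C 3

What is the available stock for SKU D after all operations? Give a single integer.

Answer: 23

Derivation:
Step 1: reserve R1 D 4 -> on_hand[A=44 B=35 C=40 D=36] avail[A=44 B=35 C=40 D=32] open={R1}
Step 2: commit R1 -> on_hand[A=44 B=35 C=40 D=32] avail[A=44 B=35 C=40 D=32] open={}
Step 3: reserve R2 C 7 -> on_hand[A=44 B=35 C=40 D=32] avail[A=44 B=35 C=33 D=32] open={R2}
Step 4: commit R2 -> on_hand[A=44 B=35 C=33 D=32] avail[A=44 B=35 C=33 D=32] open={}
Step 5: reserve R3 D 7 -> on_hand[A=44 B=35 C=33 D=32] avail[A=44 B=35 C=33 D=25] open={R3}
Step 6: reserve R4 B 1 -> on_hand[A=44 B=35 C=33 D=32] avail[A=44 B=34 C=33 D=25] open={R3,R4}
Step 7: reserve R5 B 5 -> on_hand[A=44 B=35 C=33 D=32] avail[A=44 B=29 C=33 D=25] open={R3,R4,R5}
Step 8: reserve R6 A 6 -> on_hand[A=44 B=35 C=33 D=32] avail[A=38 B=29 C=33 D=25] open={R3,R4,R5,R6}
Step 9: reserve R7 D 6 -> on_hand[A=44 B=35 C=33 D=32] avail[A=38 B=29 C=33 D=19] open={R3,R4,R5,R6,R7}
Step 10: reserve R8 C 2 -> on_hand[A=44 B=35 C=33 D=32] avail[A=38 B=29 C=31 D=19] open={R3,R4,R5,R6,R7,R8}
Step 11: cancel R6 -> on_hand[A=44 B=35 C=33 D=32] avail[A=44 B=29 C=31 D=19] open={R3,R4,R5,R7,R8}
Step 12: reserve R9 D 3 -> on_hand[A=44 B=35 C=33 D=32] avail[A=44 B=29 C=31 D=16] open={R3,R4,R5,R7,R8,R9}
Step 13: cancel R3 -> on_hand[A=44 B=35 C=33 D=32] avail[A=44 B=29 C=31 D=23] open={R4,R5,R7,R8,R9}
Step 14: cancel R8 -> on_hand[A=44 B=35 C=33 D=32] avail[A=44 B=29 C=33 D=23] open={R4,R5,R7,R9}
Step 15: reserve R10 C 3 -> on_hand[A=44 B=35 C=33 D=32] avail[A=44 B=29 C=30 D=23] open={R10,R4,R5,R7,R9}
Final available[D] = 23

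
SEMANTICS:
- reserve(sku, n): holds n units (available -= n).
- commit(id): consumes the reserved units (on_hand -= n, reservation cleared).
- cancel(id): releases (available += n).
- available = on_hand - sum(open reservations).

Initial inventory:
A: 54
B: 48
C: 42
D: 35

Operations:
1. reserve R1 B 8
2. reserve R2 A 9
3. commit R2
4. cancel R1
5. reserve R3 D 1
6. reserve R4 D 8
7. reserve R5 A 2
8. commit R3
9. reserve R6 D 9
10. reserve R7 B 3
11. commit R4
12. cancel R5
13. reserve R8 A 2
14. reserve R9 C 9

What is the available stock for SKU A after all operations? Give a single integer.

Answer: 43

Derivation:
Step 1: reserve R1 B 8 -> on_hand[A=54 B=48 C=42 D=35] avail[A=54 B=40 C=42 D=35] open={R1}
Step 2: reserve R2 A 9 -> on_hand[A=54 B=48 C=42 D=35] avail[A=45 B=40 C=42 D=35] open={R1,R2}
Step 3: commit R2 -> on_hand[A=45 B=48 C=42 D=35] avail[A=45 B=40 C=42 D=35] open={R1}
Step 4: cancel R1 -> on_hand[A=45 B=48 C=42 D=35] avail[A=45 B=48 C=42 D=35] open={}
Step 5: reserve R3 D 1 -> on_hand[A=45 B=48 C=42 D=35] avail[A=45 B=48 C=42 D=34] open={R3}
Step 6: reserve R4 D 8 -> on_hand[A=45 B=48 C=42 D=35] avail[A=45 B=48 C=42 D=26] open={R3,R4}
Step 7: reserve R5 A 2 -> on_hand[A=45 B=48 C=42 D=35] avail[A=43 B=48 C=42 D=26] open={R3,R4,R5}
Step 8: commit R3 -> on_hand[A=45 B=48 C=42 D=34] avail[A=43 B=48 C=42 D=26] open={R4,R5}
Step 9: reserve R6 D 9 -> on_hand[A=45 B=48 C=42 D=34] avail[A=43 B=48 C=42 D=17] open={R4,R5,R6}
Step 10: reserve R7 B 3 -> on_hand[A=45 B=48 C=42 D=34] avail[A=43 B=45 C=42 D=17] open={R4,R5,R6,R7}
Step 11: commit R4 -> on_hand[A=45 B=48 C=42 D=26] avail[A=43 B=45 C=42 D=17] open={R5,R6,R7}
Step 12: cancel R5 -> on_hand[A=45 B=48 C=42 D=26] avail[A=45 B=45 C=42 D=17] open={R6,R7}
Step 13: reserve R8 A 2 -> on_hand[A=45 B=48 C=42 D=26] avail[A=43 B=45 C=42 D=17] open={R6,R7,R8}
Step 14: reserve R9 C 9 -> on_hand[A=45 B=48 C=42 D=26] avail[A=43 B=45 C=33 D=17] open={R6,R7,R8,R9}
Final available[A] = 43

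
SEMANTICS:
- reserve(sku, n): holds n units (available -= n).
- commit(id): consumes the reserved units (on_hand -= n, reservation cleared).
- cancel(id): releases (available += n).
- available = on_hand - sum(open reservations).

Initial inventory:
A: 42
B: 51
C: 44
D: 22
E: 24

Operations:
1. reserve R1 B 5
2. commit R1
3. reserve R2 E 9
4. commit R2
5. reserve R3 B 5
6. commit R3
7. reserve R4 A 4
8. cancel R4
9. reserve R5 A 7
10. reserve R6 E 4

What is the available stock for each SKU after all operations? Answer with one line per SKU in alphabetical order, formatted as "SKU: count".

Answer: A: 35
B: 41
C: 44
D: 22
E: 11

Derivation:
Step 1: reserve R1 B 5 -> on_hand[A=42 B=51 C=44 D=22 E=24] avail[A=42 B=46 C=44 D=22 E=24] open={R1}
Step 2: commit R1 -> on_hand[A=42 B=46 C=44 D=22 E=24] avail[A=42 B=46 C=44 D=22 E=24] open={}
Step 3: reserve R2 E 9 -> on_hand[A=42 B=46 C=44 D=22 E=24] avail[A=42 B=46 C=44 D=22 E=15] open={R2}
Step 4: commit R2 -> on_hand[A=42 B=46 C=44 D=22 E=15] avail[A=42 B=46 C=44 D=22 E=15] open={}
Step 5: reserve R3 B 5 -> on_hand[A=42 B=46 C=44 D=22 E=15] avail[A=42 B=41 C=44 D=22 E=15] open={R3}
Step 6: commit R3 -> on_hand[A=42 B=41 C=44 D=22 E=15] avail[A=42 B=41 C=44 D=22 E=15] open={}
Step 7: reserve R4 A 4 -> on_hand[A=42 B=41 C=44 D=22 E=15] avail[A=38 B=41 C=44 D=22 E=15] open={R4}
Step 8: cancel R4 -> on_hand[A=42 B=41 C=44 D=22 E=15] avail[A=42 B=41 C=44 D=22 E=15] open={}
Step 9: reserve R5 A 7 -> on_hand[A=42 B=41 C=44 D=22 E=15] avail[A=35 B=41 C=44 D=22 E=15] open={R5}
Step 10: reserve R6 E 4 -> on_hand[A=42 B=41 C=44 D=22 E=15] avail[A=35 B=41 C=44 D=22 E=11] open={R5,R6}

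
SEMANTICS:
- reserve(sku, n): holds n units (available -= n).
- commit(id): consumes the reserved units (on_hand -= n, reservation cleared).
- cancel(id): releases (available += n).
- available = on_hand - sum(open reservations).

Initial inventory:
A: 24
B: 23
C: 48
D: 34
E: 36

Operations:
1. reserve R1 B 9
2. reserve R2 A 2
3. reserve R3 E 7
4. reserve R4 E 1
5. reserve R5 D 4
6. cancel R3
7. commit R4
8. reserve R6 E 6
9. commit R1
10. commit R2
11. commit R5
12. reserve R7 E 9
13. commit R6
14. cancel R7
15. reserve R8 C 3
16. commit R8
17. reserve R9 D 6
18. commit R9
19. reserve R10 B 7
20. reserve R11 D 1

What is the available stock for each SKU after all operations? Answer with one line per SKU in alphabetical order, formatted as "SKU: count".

Step 1: reserve R1 B 9 -> on_hand[A=24 B=23 C=48 D=34 E=36] avail[A=24 B=14 C=48 D=34 E=36] open={R1}
Step 2: reserve R2 A 2 -> on_hand[A=24 B=23 C=48 D=34 E=36] avail[A=22 B=14 C=48 D=34 E=36] open={R1,R2}
Step 3: reserve R3 E 7 -> on_hand[A=24 B=23 C=48 D=34 E=36] avail[A=22 B=14 C=48 D=34 E=29] open={R1,R2,R3}
Step 4: reserve R4 E 1 -> on_hand[A=24 B=23 C=48 D=34 E=36] avail[A=22 B=14 C=48 D=34 E=28] open={R1,R2,R3,R4}
Step 5: reserve R5 D 4 -> on_hand[A=24 B=23 C=48 D=34 E=36] avail[A=22 B=14 C=48 D=30 E=28] open={R1,R2,R3,R4,R5}
Step 6: cancel R3 -> on_hand[A=24 B=23 C=48 D=34 E=36] avail[A=22 B=14 C=48 D=30 E=35] open={R1,R2,R4,R5}
Step 7: commit R4 -> on_hand[A=24 B=23 C=48 D=34 E=35] avail[A=22 B=14 C=48 D=30 E=35] open={R1,R2,R5}
Step 8: reserve R6 E 6 -> on_hand[A=24 B=23 C=48 D=34 E=35] avail[A=22 B=14 C=48 D=30 E=29] open={R1,R2,R5,R6}
Step 9: commit R1 -> on_hand[A=24 B=14 C=48 D=34 E=35] avail[A=22 B=14 C=48 D=30 E=29] open={R2,R5,R6}
Step 10: commit R2 -> on_hand[A=22 B=14 C=48 D=34 E=35] avail[A=22 B=14 C=48 D=30 E=29] open={R5,R6}
Step 11: commit R5 -> on_hand[A=22 B=14 C=48 D=30 E=35] avail[A=22 B=14 C=48 D=30 E=29] open={R6}
Step 12: reserve R7 E 9 -> on_hand[A=22 B=14 C=48 D=30 E=35] avail[A=22 B=14 C=48 D=30 E=20] open={R6,R7}
Step 13: commit R6 -> on_hand[A=22 B=14 C=48 D=30 E=29] avail[A=22 B=14 C=48 D=30 E=20] open={R7}
Step 14: cancel R7 -> on_hand[A=22 B=14 C=48 D=30 E=29] avail[A=22 B=14 C=48 D=30 E=29] open={}
Step 15: reserve R8 C 3 -> on_hand[A=22 B=14 C=48 D=30 E=29] avail[A=22 B=14 C=45 D=30 E=29] open={R8}
Step 16: commit R8 -> on_hand[A=22 B=14 C=45 D=30 E=29] avail[A=22 B=14 C=45 D=30 E=29] open={}
Step 17: reserve R9 D 6 -> on_hand[A=22 B=14 C=45 D=30 E=29] avail[A=22 B=14 C=45 D=24 E=29] open={R9}
Step 18: commit R9 -> on_hand[A=22 B=14 C=45 D=24 E=29] avail[A=22 B=14 C=45 D=24 E=29] open={}
Step 19: reserve R10 B 7 -> on_hand[A=22 B=14 C=45 D=24 E=29] avail[A=22 B=7 C=45 D=24 E=29] open={R10}
Step 20: reserve R11 D 1 -> on_hand[A=22 B=14 C=45 D=24 E=29] avail[A=22 B=7 C=45 D=23 E=29] open={R10,R11}

Answer: A: 22
B: 7
C: 45
D: 23
E: 29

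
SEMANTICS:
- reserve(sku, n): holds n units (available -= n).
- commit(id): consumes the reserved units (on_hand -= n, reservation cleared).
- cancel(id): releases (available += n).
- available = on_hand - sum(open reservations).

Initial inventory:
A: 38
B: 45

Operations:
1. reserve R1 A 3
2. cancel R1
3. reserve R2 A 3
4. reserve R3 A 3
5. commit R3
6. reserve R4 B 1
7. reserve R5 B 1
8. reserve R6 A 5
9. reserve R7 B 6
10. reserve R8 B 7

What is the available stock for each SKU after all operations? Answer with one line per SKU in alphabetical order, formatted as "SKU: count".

Answer: A: 27
B: 30

Derivation:
Step 1: reserve R1 A 3 -> on_hand[A=38 B=45] avail[A=35 B=45] open={R1}
Step 2: cancel R1 -> on_hand[A=38 B=45] avail[A=38 B=45] open={}
Step 3: reserve R2 A 3 -> on_hand[A=38 B=45] avail[A=35 B=45] open={R2}
Step 4: reserve R3 A 3 -> on_hand[A=38 B=45] avail[A=32 B=45] open={R2,R3}
Step 5: commit R3 -> on_hand[A=35 B=45] avail[A=32 B=45] open={R2}
Step 6: reserve R4 B 1 -> on_hand[A=35 B=45] avail[A=32 B=44] open={R2,R4}
Step 7: reserve R5 B 1 -> on_hand[A=35 B=45] avail[A=32 B=43] open={R2,R4,R5}
Step 8: reserve R6 A 5 -> on_hand[A=35 B=45] avail[A=27 B=43] open={R2,R4,R5,R6}
Step 9: reserve R7 B 6 -> on_hand[A=35 B=45] avail[A=27 B=37] open={R2,R4,R5,R6,R7}
Step 10: reserve R8 B 7 -> on_hand[A=35 B=45] avail[A=27 B=30] open={R2,R4,R5,R6,R7,R8}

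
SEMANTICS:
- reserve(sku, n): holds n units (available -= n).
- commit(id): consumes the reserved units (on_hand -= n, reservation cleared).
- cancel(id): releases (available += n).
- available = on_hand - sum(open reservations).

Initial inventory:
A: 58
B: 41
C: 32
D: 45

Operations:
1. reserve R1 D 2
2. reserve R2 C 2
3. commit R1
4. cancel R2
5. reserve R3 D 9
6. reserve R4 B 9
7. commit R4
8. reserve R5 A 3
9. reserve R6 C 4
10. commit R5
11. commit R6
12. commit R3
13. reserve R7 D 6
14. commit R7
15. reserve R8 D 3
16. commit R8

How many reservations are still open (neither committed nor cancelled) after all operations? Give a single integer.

Answer: 0

Derivation:
Step 1: reserve R1 D 2 -> on_hand[A=58 B=41 C=32 D=45] avail[A=58 B=41 C=32 D=43] open={R1}
Step 2: reserve R2 C 2 -> on_hand[A=58 B=41 C=32 D=45] avail[A=58 B=41 C=30 D=43] open={R1,R2}
Step 3: commit R1 -> on_hand[A=58 B=41 C=32 D=43] avail[A=58 B=41 C=30 D=43] open={R2}
Step 4: cancel R2 -> on_hand[A=58 B=41 C=32 D=43] avail[A=58 B=41 C=32 D=43] open={}
Step 5: reserve R3 D 9 -> on_hand[A=58 B=41 C=32 D=43] avail[A=58 B=41 C=32 D=34] open={R3}
Step 6: reserve R4 B 9 -> on_hand[A=58 B=41 C=32 D=43] avail[A=58 B=32 C=32 D=34] open={R3,R4}
Step 7: commit R4 -> on_hand[A=58 B=32 C=32 D=43] avail[A=58 B=32 C=32 D=34] open={R3}
Step 8: reserve R5 A 3 -> on_hand[A=58 B=32 C=32 D=43] avail[A=55 B=32 C=32 D=34] open={R3,R5}
Step 9: reserve R6 C 4 -> on_hand[A=58 B=32 C=32 D=43] avail[A=55 B=32 C=28 D=34] open={R3,R5,R6}
Step 10: commit R5 -> on_hand[A=55 B=32 C=32 D=43] avail[A=55 B=32 C=28 D=34] open={R3,R6}
Step 11: commit R6 -> on_hand[A=55 B=32 C=28 D=43] avail[A=55 B=32 C=28 D=34] open={R3}
Step 12: commit R3 -> on_hand[A=55 B=32 C=28 D=34] avail[A=55 B=32 C=28 D=34] open={}
Step 13: reserve R7 D 6 -> on_hand[A=55 B=32 C=28 D=34] avail[A=55 B=32 C=28 D=28] open={R7}
Step 14: commit R7 -> on_hand[A=55 B=32 C=28 D=28] avail[A=55 B=32 C=28 D=28] open={}
Step 15: reserve R8 D 3 -> on_hand[A=55 B=32 C=28 D=28] avail[A=55 B=32 C=28 D=25] open={R8}
Step 16: commit R8 -> on_hand[A=55 B=32 C=28 D=25] avail[A=55 B=32 C=28 D=25] open={}
Open reservations: [] -> 0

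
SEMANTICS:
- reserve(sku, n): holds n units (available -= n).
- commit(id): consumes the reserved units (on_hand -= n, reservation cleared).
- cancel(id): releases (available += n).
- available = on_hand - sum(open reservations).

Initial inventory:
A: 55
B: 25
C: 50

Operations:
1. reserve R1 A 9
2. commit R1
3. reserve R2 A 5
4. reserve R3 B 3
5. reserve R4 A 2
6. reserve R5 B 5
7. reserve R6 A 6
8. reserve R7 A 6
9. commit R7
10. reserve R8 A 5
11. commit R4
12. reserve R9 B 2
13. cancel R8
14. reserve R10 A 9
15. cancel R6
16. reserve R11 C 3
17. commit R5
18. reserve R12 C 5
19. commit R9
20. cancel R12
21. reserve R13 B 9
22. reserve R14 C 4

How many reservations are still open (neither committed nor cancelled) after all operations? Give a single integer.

Step 1: reserve R1 A 9 -> on_hand[A=55 B=25 C=50] avail[A=46 B=25 C=50] open={R1}
Step 2: commit R1 -> on_hand[A=46 B=25 C=50] avail[A=46 B=25 C=50] open={}
Step 3: reserve R2 A 5 -> on_hand[A=46 B=25 C=50] avail[A=41 B=25 C=50] open={R2}
Step 4: reserve R3 B 3 -> on_hand[A=46 B=25 C=50] avail[A=41 B=22 C=50] open={R2,R3}
Step 5: reserve R4 A 2 -> on_hand[A=46 B=25 C=50] avail[A=39 B=22 C=50] open={R2,R3,R4}
Step 6: reserve R5 B 5 -> on_hand[A=46 B=25 C=50] avail[A=39 B=17 C=50] open={R2,R3,R4,R5}
Step 7: reserve R6 A 6 -> on_hand[A=46 B=25 C=50] avail[A=33 B=17 C=50] open={R2,R3,R4,R5,R6}
Step 8: reserve R7 A 6 -> on_hand[A=46 B=25 C=50] avail[A=27 B=17 C=50] open={R2,R3,R4,R5,R6,R7}
Step 9: commit R7 -> on_hand[A=40 B=25 C=50] avail[A=27 B=17 C=50] open={R2,R3,R4,R5,R6}
Step 10: reserve R8 A 5 -> on_hand[A=40 B=25 C=50] avail[A=22 B=17 C=50] open={R2,R3,R4,R5,R6,R8}
Step 11: commit R4 -> on_hand[A=38 B=25 C=50] avail[A=22 B=17 C=50] open={R2,R3,R5,R6,R8}
Step 12: reserve R9 B 2 -> on_hand[A=38 B=25 C=50] avail[A=22 B=15 C=50] open={R2,R3,R5,R6,R8,R9}
Step 13: cancel R8 -> on_hand[A=38 B=25 C=50] avail[A=27 B=15 C=50] open={R2,R3,R5,R6,R9}
Step 14: reserve R10 A 9 -> on_hand[A=38 B=25 C=50] avail[A=18 B=15 C=50] open={R10,R2,R3,R5,R6,R9}
Step 15: cancel R6 -> on_hand[A=38 B=25 C=50] avail[A=24 B=15 C=50] open={R10,R2,R3,R5,R9}
Step 16: reserve R11 C 3 -> on_hand[A=38 B=25 C=50] avail[A=24 B=15 C=47] open={R10,R11,R2,R3,R5,R9}
Step 17: commit R5 -> on_hand[A=38 B=20 C=50] avail[A=24 B=15 C=47] open={R10,R11,R2,R3,R9}
Step 18: reserve R12 C 5 -> on_hand[A=38 B=20 C=50] avail[A=24 B=15 C=42] open={R10,R11,R12,R2,R3,R9}
Step 19: commit R9 -> on_hand[A=38 B=18 C=50] avail[A=24 B=15 C=42] open={R10,R11,R12,R2,R3}
Step 20: cancel R12 -> on_hand[A=38 B=18 C=50] avail[A=24 B=15 C=47] open={R10,R11,R2,R3}
Step 21: reserve R13 B 9 -> on_hand[A=38 B=18 C=50] avail[A=24 B=6 C=47] open={R10,R11,R13,R2,R3}
Step 22: reserve R14 C 4 -> on_hand[A=38 B=18 C=50] avail[A=24 B=6 C=43] open={R10,R11,R13,R14,R2,R3}
Open reservations: ['R10', 'R11', 'R13', 'R14', 'R2', 'R3'] -> 6

Answer: 6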